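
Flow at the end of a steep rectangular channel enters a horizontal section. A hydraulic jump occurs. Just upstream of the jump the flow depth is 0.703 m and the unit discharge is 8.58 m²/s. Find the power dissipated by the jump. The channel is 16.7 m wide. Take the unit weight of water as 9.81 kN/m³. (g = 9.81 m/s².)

V₁ = q/y₁ = 8.58/0.703 = 12.2 m/s. Fr₁ = V₁/√(g·y₁) = 12.2/√(9.81×0.703) = 4.65.
Conjugate-depth relation: y₂/y₁ = ½[√(1 + 8Fr₁²) − 1] = ½[√173.8 − 1] = 6.09.
y₂ = 6.09 × 0.703 = 4.28 m.
Head loss: ΔE = (y₂ − y₁)³/(4y₁y₂) = (4.28 − 0.703)³/(4×0.703×4.28) = 45.9/12.0 = 3.81 m.
Q = q·b = 8.58 × 16.7 = 143 m³/s. P = γ·Q·ΔE = 9.81 × 143 × 3.81 = 5353 kW.

P = 5353 kW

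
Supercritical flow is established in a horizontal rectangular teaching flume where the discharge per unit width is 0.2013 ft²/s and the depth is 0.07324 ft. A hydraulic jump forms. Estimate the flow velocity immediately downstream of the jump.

V₁ = q/y₁ = 0.2013/0.07324 = 2.748 ft/s. Fr₁ = V₁/√(g·y₁) = 2.748/√(32.2×0.07324) = 1.790.
By Bélanger, y₂/y₁ = ½[√(1 + 8Fr₁²) − 1] = ½[√26.626 − 1] = 2.080.
y₂ = 2.080 × 0.07324 = 0.1523 ft.
V₂ = q/y₂ = 0.2013/0.1523 = 1.321 ft/s.

V₂ = 1.321 ft/s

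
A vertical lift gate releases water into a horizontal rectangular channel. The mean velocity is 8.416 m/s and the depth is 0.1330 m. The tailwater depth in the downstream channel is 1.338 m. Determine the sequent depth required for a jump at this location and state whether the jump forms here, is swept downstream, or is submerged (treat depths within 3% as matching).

y₂ = 1.321 m; the jump forms here

Fr₁ = V₁/√(g·y₁) = 8.416/√(9.81×0.1330) = 7.368.
Bélanger equation: y₂/y₁ = ½[√(1 + 8Fr₁²) − 1] = ½[√435.29 − 1] = 9.932.
y₂ = 9.932 × 0.1330 = 1.321 m.
Tailwater y_tw = 1.338 m: y_tw ≈ y₂, so the jump forms here.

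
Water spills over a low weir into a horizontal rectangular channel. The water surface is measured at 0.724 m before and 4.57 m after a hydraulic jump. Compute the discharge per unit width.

q = 9.27 m²/s

For a rectangular channel the momentum equation gives q² = ½·g·y₁·y₂·(y₁ + y₂) = ½×9.81×0.724×4.57×5.29 = 85.9.
q = √85.9 = 9.27 m²/s.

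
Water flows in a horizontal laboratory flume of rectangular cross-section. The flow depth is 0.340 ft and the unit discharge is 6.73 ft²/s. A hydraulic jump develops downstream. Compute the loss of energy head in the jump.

ΔE = 3.62 ft

V₁ = q/y₁ = 6.73/0.340 = 19.8 ft/s. Fr₁ = V₁/√(g·y₁) = 19.8/√(32.2×0.340) = 5.98.
By Bélanger, y₂/y₁ = ½[√(1 + 8Fr₁²) − 1] = ½[√287.3 − 1] = 7.98.
y₂ = 7.98 × 0.340 = 2.71 ft.
V₂ = q/y₂ = 6.73/2.71 = 2.48 ft/s. E₁ = y₁ + V₁²/2g = 6.42 ft; E₂ = y₂ + V₂²/2g = 2.81 ft. ΔE = E₁ − E₂ = 3.62 ft.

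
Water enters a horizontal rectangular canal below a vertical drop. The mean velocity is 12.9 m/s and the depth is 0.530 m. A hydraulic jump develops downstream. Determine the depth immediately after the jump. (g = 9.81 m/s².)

y₂ = 3.98 m

Fr₁ = V₁/√(g·y₁) = 12.9/√(9.81×0.530) = 5.66.
Sequent-depth ratio: y₂/y₁ = ½[√(1 + 8Fr₁²) − 1] = ½[√257.0 − 1] = 7.52.
y₂ = 7.52 × 0.530 = 3.98 m.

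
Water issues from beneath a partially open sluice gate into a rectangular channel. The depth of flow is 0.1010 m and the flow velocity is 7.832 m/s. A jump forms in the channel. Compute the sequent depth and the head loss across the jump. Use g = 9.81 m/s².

Fr₁ = V₁/√(g·y₁) = 7.832/√(9.81×0.1010) = 7.868.
From the momentum equation for a rectangular channel, y₂/y₁ = ½[√(1 + 8Fr₁²) − 1] = ½[√496.27 − 1] = 10.64.
y₂ = 10.64 × 0.1010 = 1.074 m.
Head loss: ΔE = (y₂ − y₁)³/(4y₁y₂) = (1.074 − 0.1010)³/(4×0.1010×1.074) = 0.9226/0.4341 = 2.125 m.

y₂ = 1.074 m; ΔE = 2.125 m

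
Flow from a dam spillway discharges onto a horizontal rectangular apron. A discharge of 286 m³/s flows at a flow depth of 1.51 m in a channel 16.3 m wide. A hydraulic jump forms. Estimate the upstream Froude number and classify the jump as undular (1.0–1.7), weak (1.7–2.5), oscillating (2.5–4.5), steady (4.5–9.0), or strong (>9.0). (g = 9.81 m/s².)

Fr₁ = 3.02; oscillating jump

q = Q/b = 286/16.3 = 17.5 m²/s; V₁ = q/y₁ = 11.6 m/s. Fr₁ = V₁/√(g·y₁) = 3.02.
Fr₁ = 3.02 lies in the oscillating range.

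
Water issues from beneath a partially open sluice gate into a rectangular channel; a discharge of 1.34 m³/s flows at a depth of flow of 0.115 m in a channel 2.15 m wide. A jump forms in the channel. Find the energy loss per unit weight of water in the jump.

q = Q/b = 1.34/2.15 = 0.623 m²/s; V₁ = q/y₁ = 5.42 m/s. Fr₁ = V₁/√(g·y₁) = 5.10.
Bélanger equation: y₂/y₁ = ½[√(1 + 8Fr₁²) − 1] = ½[√209.3 − 1] = 6.73.
y₂ = 6.73 × 0.115 = 0.774 m.
V₂ = q/y₂ = 0.623/0.774 = 0.805 m/s. E₁ = y₁ + V₁²/2g = 1.61 m; E₂ = y₂ + V₂²/2g = 0.807 m. ΔE = E₁ − E₂ = 0.805 m.

ΔE = 0.805 m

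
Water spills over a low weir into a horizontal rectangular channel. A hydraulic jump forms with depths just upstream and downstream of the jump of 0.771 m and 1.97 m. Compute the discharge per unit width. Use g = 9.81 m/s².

q = 4.52 m²/s

For a rectangular channel the momentum equation gives q² = ½·g·y₁·y₂·(y₁ + y₂) = ½×9.81×0.771×1.97×2.74 = 20.4.
q = √20.4 = 4.52 m²/s.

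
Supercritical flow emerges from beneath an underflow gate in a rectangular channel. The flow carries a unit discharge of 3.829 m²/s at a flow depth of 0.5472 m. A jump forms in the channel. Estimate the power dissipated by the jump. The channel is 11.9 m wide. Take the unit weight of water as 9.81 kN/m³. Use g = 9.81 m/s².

V₁ = q/y₁ = 3.829/0.5472 = 6.997 m/s. Fr₁ = V₁/√(g·y₁) = 6.997/√(9.81×0.5472) = 3.020.
From the momentum equation for a rectangular channel, y₂/y₁ = ½[√(1 + 8Fr₁²) − 1] = ½[√73.972 − 1] = 3.800.
y₂ = 3.800 × 0.5472 = 2.080 m.
V₂ = q/y₂ = 3.829/2.080 = 1.841 m/s. E₁ = y₁ + V₁²/2g = 3.043 m; E₂ = y₂ + V₂²/2g = 2.252 m. ΔE = E₁ − E₂ = 0.7905 m.
Q = q·b = 3.829 × 11.9 = 45.57 m³/s. P = γ·Q·ΔE = 9.81 × 45.57 × 0.7905 = 353.3 kW.

P = 353.3 kW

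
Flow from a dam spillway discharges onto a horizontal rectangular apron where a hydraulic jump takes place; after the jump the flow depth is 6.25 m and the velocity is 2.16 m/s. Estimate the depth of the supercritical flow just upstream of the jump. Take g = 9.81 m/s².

Fr₂ = V₂/√(g·y₂) = 2.16/√(9.81×6.25) = 0.276.
From the momentum equation (using Fr₂), y₁/y₂ = ½[√(1 + 8Fr₂²) − 1] = ½[√1.609 − 1] = 0.134.
y₁ = 0.134 × 6.25 = 0.839 m.

y₁ = 0.839 m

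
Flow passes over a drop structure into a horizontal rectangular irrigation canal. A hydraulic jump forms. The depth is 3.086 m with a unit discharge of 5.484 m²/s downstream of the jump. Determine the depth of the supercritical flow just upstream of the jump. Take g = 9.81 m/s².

V₂ = q/y₂ = 5.484/3.086 = 1.777 m/s; Fr₂ = V₂/√(g·y₂) = 0.3230.
From the momentum equation (using Fr₂), y₁/y₂ = ½[√(1 + 8Fr₂²) − 1] = ½[√1.8345 − 1] = 0.1772.
y₁ = 0.1772 × 3.086 = 0.5469 m.

y₁ = 0.5469 m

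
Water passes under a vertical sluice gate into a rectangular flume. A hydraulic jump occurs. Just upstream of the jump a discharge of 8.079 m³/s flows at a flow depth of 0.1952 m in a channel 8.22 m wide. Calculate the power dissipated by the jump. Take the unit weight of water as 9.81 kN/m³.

q = Q/b = 8.079/8.22 = 0.9828 m²/s; V₁ = q/y₁ = 5.035 m/s. Fr₁ = V₁/√(g·y₁) = 3.639.
Conjugate-depth relation: y₂/y₁ = ½[√(1 + 8Fr₁²) − 1] = ½[√106.91 − 1] = 4.670.
y₂ = 4.670 × 0.1952 = 0.9116 m.
Head loss: ΔE = (y₂ − y₁)³/(4y₁y₂) = (0.9116 − 0.1952)³/(4×0.1952×0.9116) = 0.3676/0.7118 = 0.5165 m.
P = γ·Q·ΔE = 9.81 × 8.079 × 0.5165 = 40.94 kW.

P = 40.94 kW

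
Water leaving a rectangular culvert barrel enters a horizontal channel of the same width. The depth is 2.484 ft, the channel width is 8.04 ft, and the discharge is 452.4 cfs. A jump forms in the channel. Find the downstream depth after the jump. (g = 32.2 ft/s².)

q = Q/b = 452.4/8.04 = 56.27 ft²/s; V₁ = q/y₁ = 22.65 ft/s. Fr₁ = V₁/√(g·y₁) = 2.533.
Conjugate-depth relation: y₂/y₁ = ½[√(1 + 8Fr₁²) − 1] = ½[√52.323 − 1] = 3.117.
y₂ = 3.117 × 2.484 = 7.742 ft.

y₂ = 7.742 ft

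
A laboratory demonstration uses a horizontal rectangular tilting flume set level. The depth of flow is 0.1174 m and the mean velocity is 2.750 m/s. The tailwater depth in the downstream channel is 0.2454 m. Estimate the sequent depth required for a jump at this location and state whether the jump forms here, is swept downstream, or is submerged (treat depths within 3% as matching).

y₂ = 0.3708 m; the jump is swept downstream

Fr₁ = V₁/√(g·y₁) = 2.750/√(9.81×0.1174) = 2.563.
Bélanger equation: y₂/y₁ = ½[√(1 + 8Fr₁²) − 1] = ½[√53.531 − 1] = 3.158.
y₂ = 3.158 × 0.1174 = 0.3708 m.
Tailwater y_tw = 0.2454 m: y_tw < y₂, so the jump is swept downstream.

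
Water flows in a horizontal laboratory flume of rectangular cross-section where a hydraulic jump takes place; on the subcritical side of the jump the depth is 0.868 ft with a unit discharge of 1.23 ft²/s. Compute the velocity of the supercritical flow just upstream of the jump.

V₁ = 11.1 ft/s

V₂ = q/y₂ = 1.23/0.868 = 1.42 ft/s; Fr₂ = V₂/√(g·y₂) = 0.268.
Since the conjugate-depth ratio holds either way, y₁/y₂ = ½[√(1 + 8Fr₂²) − 1] = ½[√1.575 − 1] = 0.127.
y₁ = 0.127 × 0.868 = 0.111 ft.
V₁ = q/y₁ = 1.23/0.111 = 11.1 ft/s.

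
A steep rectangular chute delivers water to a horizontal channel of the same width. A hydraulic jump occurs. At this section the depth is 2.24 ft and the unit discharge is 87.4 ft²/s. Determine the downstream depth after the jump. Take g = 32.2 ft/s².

V₁ = q/y₁ = 87.4/2.24 = 39.0 ft/s. Fr₁ = V₁/√(g·y₁) = 39.0/√(32.2×2.24) = 4.59.
Bélanger equation: y₂/y₁ = ½[√(1 + 8Fr₁²) − 1] = ½[√169.9 − 1] = 6.02.
y₂ = 6.02 × 2.24 = 13.5 ft.

y₂ = 13.5 ft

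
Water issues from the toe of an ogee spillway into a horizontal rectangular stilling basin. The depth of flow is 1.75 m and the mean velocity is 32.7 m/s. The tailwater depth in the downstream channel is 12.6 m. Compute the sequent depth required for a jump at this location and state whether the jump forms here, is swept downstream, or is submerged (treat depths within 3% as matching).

y₂ = 18.7 m; the jump is swept downstream

Fr₁ = V₁/√(g·y₁) = 32.7/√(9.81×1.75) = 7.89.
Conjugate-depth relation: y₂/y₁ = ½[√(1 + 8Fr₁²) − 1] = ½[√499.3 − 1] = 10.7.
y₂ = 10.7 × 1.75 = 18.7 m.
Tailwater y_tw = 12.6 m: y_tw < y₂, so the jump is swept downstream.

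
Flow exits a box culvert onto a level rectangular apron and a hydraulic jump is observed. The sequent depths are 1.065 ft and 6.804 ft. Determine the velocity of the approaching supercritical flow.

V₁ = 28.45 ft/s

For a rectangular channel the momentum equation gives q² = ½·g·y₁·y₂·(y₁ + y₂) = ½×32.2×1.065×6.804×7.869 = 918.0.
q = √918.0 = 30.30 ft²/s.
V₁ = q/y₁ = 30.30/1.065 = 28.45 ft/s.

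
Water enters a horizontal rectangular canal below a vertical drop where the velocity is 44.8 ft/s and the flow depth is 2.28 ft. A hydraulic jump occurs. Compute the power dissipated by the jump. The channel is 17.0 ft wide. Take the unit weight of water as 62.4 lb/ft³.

P = 3356 hp

Fr₁ = V₁/√(g·y₁) = 44.8/√(32.2×2.28) = 5.23.
By Bélanger, y₂/y₁ = ½[√(1 + 8Fr₁²) − 1] = ½[√219.7 − 1] = 6.91.
y₂ = 6.91 × 2.28 = 15.8 ft.
q = V₁·y₁ = 44.8 × 2.28 = 102 ft²/s. V₂ = q/y₂ = 102/15.8 = 6.48 ft/s. E₁ = y₁ + V₁²/2g = 33.4 ft; E₂ = y₂ + V₂²/2g = 16.4 ft. ΔE = E₁ − E₂ = 17.0 ft.
Q = q·b = 102 × 17.0 = 1736 cfs. P = γ·Q·ΔE/550 = 62.4 × 1736 × 17.0 / 550 = 3356 hp.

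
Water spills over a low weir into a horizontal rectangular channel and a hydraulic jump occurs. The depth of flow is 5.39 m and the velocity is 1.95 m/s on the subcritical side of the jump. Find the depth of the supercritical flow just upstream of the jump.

Fr₂ = V₂/√(g·y₂) = 1.95/√(9.81×5.39) = 0.268.
The Bélanger relation is symmetric: y₁/y₂ = ½[√(1 + 8Fr₂²) − 1] = ½[√1.575 − 1] = 0.128.
y₁ = 0.128 × 5.39 = 0.688 m.

y₁ = 0.688 m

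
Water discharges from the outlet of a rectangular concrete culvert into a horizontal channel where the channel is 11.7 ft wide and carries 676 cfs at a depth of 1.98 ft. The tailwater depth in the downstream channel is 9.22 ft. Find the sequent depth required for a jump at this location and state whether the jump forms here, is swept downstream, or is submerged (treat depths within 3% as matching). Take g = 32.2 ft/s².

q = Q/b = 676/11.7 = 57.8 ft²/s; V₁ = q/y₁ = 29.2 ft/s. Fr₁ = V₁/√(g·y₁) = 3.65.
By Bélanger, y₂/y₁ = ½[√(1 + 8Fr₁²) − 1] = ½[√107.8 − 1] = 4.69.
y₂ = 4.69 × 1.98 = 9.29 ft.
Tailwater y_tw = 9.22 ft: y_tw ≈ y₂, so the jump forms here.

y₂ = 9.29 ft; the jump forms here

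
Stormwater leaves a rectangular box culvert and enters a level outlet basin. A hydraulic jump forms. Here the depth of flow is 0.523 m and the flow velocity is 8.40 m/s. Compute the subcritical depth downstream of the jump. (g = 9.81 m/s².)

Fr₁ = V₁/√(g·y₁) = 8.40/√(9.81×0.523) = 3.71.
Sequent-depth ratio: y₂/y₁ = ½[√(1 + 8Fr₁²) − 1] = ½[√111.0 − 1] = 4.77.
y₂ = 4.77 × 0.523 = 2.49 m.

y₂ = 2.49 m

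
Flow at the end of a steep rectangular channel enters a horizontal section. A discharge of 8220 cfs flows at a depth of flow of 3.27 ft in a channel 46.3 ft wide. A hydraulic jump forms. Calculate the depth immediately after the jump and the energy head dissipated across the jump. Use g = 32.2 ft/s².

q = Q/b = 8220/46.3 = 178 ft²/s; V₁ = q/y₁ = 54.3 ft/s. Fr₁ = V₁/√(g·y₁) = 5.29.
From the momentum equation for a rectangular channel, y₂/y₁ = ½[√(1 + 8Fr₁²) − 1] = ½[√225.0 − 1] = 7.00.
y₂ = 7.00 × 3.27 = 22.9 ft.
V₂ = q/y₂ = 178/22.9 = 7.76 ft/s. E₁ = y₁ + V₁²/2g = 49.0 ft; E₂ = y₂ + V₂²/2g = 23.8 ft. ΔE = E₁ − E₂ = 25.2 ft.

y₂ = 22.9 ft; ΔE = 25.2 ft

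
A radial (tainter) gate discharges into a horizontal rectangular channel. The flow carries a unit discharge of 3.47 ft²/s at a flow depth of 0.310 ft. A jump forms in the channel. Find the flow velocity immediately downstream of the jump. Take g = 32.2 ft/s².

V₁ = q/y₁ = 3.47/0.310 = 11.2 ft/s. Fr₁ = V₁/√(g·y₁) = 11.2/√(32.2×0.310) = 3.54.
From the momentum equation for a rectangular channel, y₂/y₁ = ½[√(1 + 8Fr₁²) − 1] = ½[√101.4 − 1] = 4.54.
y₂ = 4.54 × 0.310 = 1.41 ft.
V₂ = q/y₂ = 3.47/1.41 = 2.47 ft/s.

V₂ = 2.47 ft/s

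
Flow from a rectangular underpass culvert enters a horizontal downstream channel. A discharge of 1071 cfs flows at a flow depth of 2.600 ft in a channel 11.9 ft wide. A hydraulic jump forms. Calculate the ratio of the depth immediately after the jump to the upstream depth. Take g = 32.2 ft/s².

y₂/y₁ = 4.874

q = Q/b = 1071/11.9 = 90.00 ft²/s; V₁ = q/y₁ = 34.62 ft/s. Fr₁ = V₁/√(g·y₁) = 3.783.
Conjugate-depth relation: y₂/y₁ = ½[√(1 + 8Fr₁²) − 1] = ½[√115.50 − 1] = 4.874.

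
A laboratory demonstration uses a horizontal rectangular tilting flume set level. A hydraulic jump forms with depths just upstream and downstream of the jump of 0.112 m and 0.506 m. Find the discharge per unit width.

For a rectangular channel the momentum equation gives q² = ½·g·y₁·y₂·(y₁ + y₂) = ½×9.81×0.112×0.506×0.618 = 0.172.
q = √0.172 = 0.414 m²/s.

q = 0.414 m²/s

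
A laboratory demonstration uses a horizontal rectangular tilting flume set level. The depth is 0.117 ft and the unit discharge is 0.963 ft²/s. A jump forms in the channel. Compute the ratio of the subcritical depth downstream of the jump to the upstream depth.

y₂/y₁ = 5.52

V₁ = q/y₁ = 0.963/0.117 = 8.23 ft/s. Fr₁ = V₁/√(g·y₁) = 8.23/√(32.2×0.117) = 4.24.
From the momentum equation for a rectangular channel, y₂/y₁ = ½[√(1 + 8Fr₁²) − 1] = ½[√144.9 − 1] = 5.52.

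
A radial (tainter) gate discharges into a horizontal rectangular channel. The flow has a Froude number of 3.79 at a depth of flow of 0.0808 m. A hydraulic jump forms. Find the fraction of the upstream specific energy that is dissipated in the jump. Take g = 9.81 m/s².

Fr₁ = 3.79 (given).
From the momentum equation for a rectangular channel, y₂/y₁ = ½[√(1 + 8Fr₁²) − 1] = ½[√115.9 − 1] = 4.88.
y₂ = 4.88 × 0.0808 = 0.395 m.
E₁ = y₁(1 + Fr₁²/2) = 0.0808×(1 + 3.79²/2) = 0.661 m. ΔE = (y₂ − y₁)³/(4y₁y₂) = 0.242 m. ΔE/E₁ = 0.242/0.661 = 0.366.

ΔE/E₁ = 0.366 (36.6%)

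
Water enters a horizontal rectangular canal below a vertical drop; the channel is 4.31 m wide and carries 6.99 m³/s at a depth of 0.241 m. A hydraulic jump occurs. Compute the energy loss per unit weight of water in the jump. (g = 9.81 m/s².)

q = Q/b = 6.99/4.31 = 1.62 m²/s; V₁ = q/y₁ = 6.73 m/s. Fr₁ = V₁/√(g·y₁) = 4.38.
Bélanger equation: y₂/y₁ = ½[√(1 + 8Fr₁²) − 1] = ½[√154.2 − 1] = 5.71.
y₂ = 5.71 × 0.241 = 1.38 m.
Head loss: ΔE = (y₂ − y₁)³/(4y₁y₂) = (1.38 − 0.241)³/(4×0.241×1.38) = 1.46/1.33 = 1.10 m.

ΔE = 1.10 m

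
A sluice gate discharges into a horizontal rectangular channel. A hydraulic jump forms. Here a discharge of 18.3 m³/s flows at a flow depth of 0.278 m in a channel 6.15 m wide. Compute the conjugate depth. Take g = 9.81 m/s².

q = Q/b = 18.3/6.15 = 2.98 m²/s; V₁ = q/y₁ = 10.7 m/s. Fr₁ = V₁/√(g·y₁) = 6.48.
Conjugate-depth relation: y₂/y₁ = ½[√(1 + 8Fr₁²) − 1] = ½[√337.1 − 1] = 8.68.
y₂ = 8.68 × 0.278 = 2.41 m.

y₂ = 2.41 m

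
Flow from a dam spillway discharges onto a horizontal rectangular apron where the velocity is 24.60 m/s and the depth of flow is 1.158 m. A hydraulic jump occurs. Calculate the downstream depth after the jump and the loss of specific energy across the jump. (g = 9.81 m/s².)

Fr₁ = V₁/√(g·y₁) = 24.60/√(9.81×1.158) = 7.299.
Conjugate-depth relation: y₂/y₁ = ½[√(1 + 8Fr₁²) − 1] = ½[√427.17 − 1] = 9.834.
y₂ = 9.834 × 1.158 = 11.39 m.
q = V₁·y₁ = 24.60 × 1.158 = 28.49 m²/s. V₂ = q/y₂ = 28.49/11.39 = 2.502 m/s. E₁ = y₁ + V₁²/2g = 32.00 m; E₂ = y₂ + V₂²/2g = 11.71 m. ΔE = E₁ − E₂ = 20.30 m.

y₂ = 11.39 m; ΔE = 20.30 m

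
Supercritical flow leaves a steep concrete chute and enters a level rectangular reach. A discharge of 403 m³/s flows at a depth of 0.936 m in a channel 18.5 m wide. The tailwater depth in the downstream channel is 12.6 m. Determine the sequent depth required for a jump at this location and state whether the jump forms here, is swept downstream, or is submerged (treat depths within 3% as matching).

q = Q/b = 403/18.5 = 21.8 m²/s; V₁ = q/y₁ = 23.3 m/s. Fr₁ = V₁/√(g·y₁) = 7.68.
Bélanger equation: y₂/y₁ = ½[√(1 + 8Fr₁²) − 1] = ½[√472.9 − 1] = 10.4.
y₂ = 10.4 × 0.936 = 9.71 m.
Tailwater y_tw = 12.6 m: y_tw > y₂, so the jump is submerged.

y₂ = 9.71 m; the jump is submerged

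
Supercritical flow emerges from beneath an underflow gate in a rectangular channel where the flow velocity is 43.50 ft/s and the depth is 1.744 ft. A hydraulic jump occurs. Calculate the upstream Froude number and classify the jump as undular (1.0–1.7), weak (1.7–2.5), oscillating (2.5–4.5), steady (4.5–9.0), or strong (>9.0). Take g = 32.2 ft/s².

Fr₁ = V₁/√(g·y₁) = 43.50/√(32.2×1.744) = 5.805.
Fr₁ = 5.805 lies in the steady range.

Fr₁ = 5.805; steady jump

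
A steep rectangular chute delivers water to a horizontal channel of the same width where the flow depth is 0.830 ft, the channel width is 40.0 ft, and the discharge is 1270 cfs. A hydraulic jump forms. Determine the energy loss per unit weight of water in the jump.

ΔE = 15.0 ft

q = Q/b = 1270/40.0 = 31.8 ft²/s; V₁ = q/y₁ = 38.3 ft/s. Fr₁ = V₁/√(g·y₁) = 7.40.
Bélanger equation: y₂/y₁ = ½[√(1 + 8Fr₁²) − 1] = ½[√439.0 − 1] = 9.98.
y₂ = 9.98 × 0.830 = 8.28 ft.
V₂ = q/y₂ = 31.8/8.28 = 3.83 ft/s. E₁ = y₁ + V₁²/2g = 23.6 ft; E₂ = y₂ + V₂²/2g = 8.51 ft. ΔE = E₁ − E₂ = 15.0 ft.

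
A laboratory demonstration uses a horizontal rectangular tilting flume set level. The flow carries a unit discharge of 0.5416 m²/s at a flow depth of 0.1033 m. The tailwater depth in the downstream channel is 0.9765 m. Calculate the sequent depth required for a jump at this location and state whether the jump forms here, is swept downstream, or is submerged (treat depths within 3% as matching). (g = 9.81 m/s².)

V₁ = q/y₁ = 0.5416/0.1033 = 5.243 m/s. Fr₁ = V₁/√(g·y₁) = 5.243/√(9.81×0.1033) = 5.208.
Conjugate-depth relation: y₂/y₁ = ½[√(1 + 8Fr₁²) − 1] = ½[√218.01 − 1] = 6.883.
y₂ = 6.883 × 0.1033 = 0.7110 m.
Tailwater y_tw = 0.9765 m: y_tw > y₂, so the jump is submerged.

y₂ = 0.7110 m; the jump is submerged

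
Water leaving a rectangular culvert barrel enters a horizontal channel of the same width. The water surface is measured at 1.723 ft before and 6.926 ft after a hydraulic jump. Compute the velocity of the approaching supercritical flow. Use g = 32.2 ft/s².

For a rectangular channel the momentum equation gives q² = ½·g·y₁·y₂·(y₁ + y₂) = ½×32.2×1.723×6.926×8.649 = 1662.
q = √1662 = 40.76 ft²/s.
V₁ = q/y₁ = 40.76/1.723 = 23.66 ft/s.

V₁ = 23.66 ft/s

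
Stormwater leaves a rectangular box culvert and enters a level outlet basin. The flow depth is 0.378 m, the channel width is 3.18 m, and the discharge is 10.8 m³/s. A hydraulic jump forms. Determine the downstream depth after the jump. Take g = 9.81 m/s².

q = Q/b = 10.8/3.18 = 3.40 m²/s; V₁ = q/y₁ = 8.98 m/s. Fr₁ = V₁/√(g·y₁) = 4.67.
Sequent-depth ratio: y₂/y₁ = ½[√(1 + 8Fr₁²) − 1] = ½[√175.2 − 1] = 6.12.
y₂ = 6.12 × 0.378 = 2.31 m.

y₂ = 2.31 m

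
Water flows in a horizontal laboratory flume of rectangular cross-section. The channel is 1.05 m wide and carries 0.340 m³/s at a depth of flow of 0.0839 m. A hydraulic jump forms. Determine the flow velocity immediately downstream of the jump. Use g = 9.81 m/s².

V₂ = 0.697 m/s

q = Q/b = 0.340/1.05 = 0.324 m²/s; V₁ = q/y₁ = 3.86 m/s. Fr₁ = V₁/√(g·y₁) = 4.25.
By Bélanger, y₂/y₁ = ½[√(1 + 8Fr₁²) − 1] = ½[√145.8 − 1] = 5.54.
y₂ = 5.54 × 0.0839 = 0.465 m.
V₂ = q/y₂ = 0.324/0.465 = 0.697 m/s.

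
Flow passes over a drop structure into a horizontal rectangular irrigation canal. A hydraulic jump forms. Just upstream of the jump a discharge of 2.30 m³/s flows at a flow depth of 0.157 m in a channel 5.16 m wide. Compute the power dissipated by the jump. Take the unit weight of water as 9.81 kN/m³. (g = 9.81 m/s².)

P = 1.78 kW

q = Q/b = 2.30/5.16 = 0.446 m²/s; V₁ = q/y₁ = 2.84 m/s. Fr₁ = V₁/√(g·y₁) = 2.29.
Conjugate-depth relation: y₂/y₁ = ½[√(1 + 8Fr₁²) − 1] = ½[√42.87 − 1] = 2.77.
y₂ = 2.77 × 0.157 = 0.435 m.
Head loss: ΔE = (y₂ − y₁)³/(4y₁y₂) = (0.435 − 0.157)³/(4×0.157×0.435) = 0.0216/0.273 = 0.0790 m.
P = γ·Q·ΔE = 9.81 × 2.30 × 0.0790 = 1.78 kW.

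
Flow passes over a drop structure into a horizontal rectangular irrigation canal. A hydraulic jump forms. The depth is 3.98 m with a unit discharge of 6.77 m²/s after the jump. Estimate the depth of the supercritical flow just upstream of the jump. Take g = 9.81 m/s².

y₁ = 0.522 m

V₂ = q/y₂ = 6.77/3.98 = 1.70 m/s; Fr₂ = V₂/√(g·y₂) = 0.272.
From the momentum equation (using Fr₂), y₁/y₂ = ½[√(1 + 8Fr₂²) − 1] = ½[√1.593 − 1] = 0.131.
y₁ = 0.131 × 3.98 = 0.522 m.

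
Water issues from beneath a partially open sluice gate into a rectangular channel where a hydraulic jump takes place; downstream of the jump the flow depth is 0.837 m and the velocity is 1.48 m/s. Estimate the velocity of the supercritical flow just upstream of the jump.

Fr₂ = V₂/√(g·y₂) = 1.48/√(9.81×0.837) = 0.516.
Since the conjugate-depth ratio holds either way, y₁/y₂ = ½[√(1 + 8Fr₂²) − 1] = ½[√3.134 − 1] = 0.385.
y₁ = 0.385 × 0.837 = 0.322 m.
V₁ = q/y₁ = 1.24/0.322 = 3.84 m/s.

V₁ = 3.84 m/s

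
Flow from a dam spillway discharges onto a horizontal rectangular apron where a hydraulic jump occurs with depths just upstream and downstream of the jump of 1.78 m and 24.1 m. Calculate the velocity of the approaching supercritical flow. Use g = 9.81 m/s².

V₁ = 41.5 m/s

For a rectangular channel the momentum equation gives q² = ½·g·y₁·y₂·(y₁ + y₂) = ½×9.81×1.78×24.1×25.9 = 5446.
q = √5446 = 73.8 m²/s.
V₁ = q/y₁ = 73.8/1.78 = 41.5 m/s.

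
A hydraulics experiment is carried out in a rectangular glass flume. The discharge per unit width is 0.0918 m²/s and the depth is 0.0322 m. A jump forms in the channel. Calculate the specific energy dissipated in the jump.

V₁ = q/y₁ = 0.0918/0.0322 = 2.85 m/s. Fr₁ = V₁/√(g·y₁) = 2.85/√(9.81×0.0322) = 5.07.
From the momentum equation for a rectangular channel, y₂/y₁ = ½[√(1 + 8Fr₁²) − 1] = ½[√206.8 − 1] = 6.69.
y₂ = 6.69 × 0.0322 = 0.215 m.
Head loss: ΔE = (y₂ − y₁)³/(4y₁y₂) = (0.215 − 0.0322)³/(4×0.0322×0.215) = 0.00615/0.0278 = 0.222 m.

ΔE = 0.222 m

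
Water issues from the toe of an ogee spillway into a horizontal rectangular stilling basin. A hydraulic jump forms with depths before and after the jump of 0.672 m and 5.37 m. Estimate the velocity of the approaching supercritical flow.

V₁ = 15.4 m/s

For a rectangular channel the momentum equation gives q² = ½·g·y₁·y₂·(y₁ + y₂) = ½×9.81×0.672×5.37×6.04 = 107.
q = √107 = 10.3 m²/s.
V₁ = q/y₁ = 10.3/0.672 = 15.4 m/s.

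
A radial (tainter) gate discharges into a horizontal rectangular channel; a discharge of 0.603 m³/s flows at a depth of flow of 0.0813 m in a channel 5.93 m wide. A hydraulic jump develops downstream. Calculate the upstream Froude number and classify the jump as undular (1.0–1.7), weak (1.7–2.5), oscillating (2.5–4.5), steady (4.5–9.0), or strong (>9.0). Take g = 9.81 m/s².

q = Q/b = 0.603/5.93 = 0.102 m²/s; V₁ = q/y₁ = 1.25 m/s. Fr₁ = V₁/√(g·y₁) = 1.40.
Fr₁ = 1.40 lies in the undular range.

Fr₁ = 1.40; undular jump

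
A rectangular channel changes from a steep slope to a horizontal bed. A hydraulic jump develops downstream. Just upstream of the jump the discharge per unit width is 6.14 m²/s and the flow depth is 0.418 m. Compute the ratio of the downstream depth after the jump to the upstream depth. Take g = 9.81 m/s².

V₁ = q/y₁ = 6.14/0.418 = 14.7 m/s. Fr₁ = V₁/√(g·y₁) = 14.7/√(9.81×0.418) = 7.25.
From the momentum equation for a rectangular channel, y₂/y₁ = ½[√(1 + 8Fr₁²) − 1] = ½[√421.9 − 1] = 9.77.

y₂/y₁ = 9.77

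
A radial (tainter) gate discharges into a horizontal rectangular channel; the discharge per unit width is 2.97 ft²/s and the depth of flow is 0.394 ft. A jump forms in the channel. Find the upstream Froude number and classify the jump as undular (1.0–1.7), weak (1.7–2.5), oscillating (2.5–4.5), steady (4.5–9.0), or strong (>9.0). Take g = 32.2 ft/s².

Fr₁ = 2.12; weak jump

V₁ = q/y₁ = 2.97/0.394 = 7.54 ft/s. Fr₁ = V₁/√(g·y₁) = 7.54/√(32.2×0.394) = 2.12.
Fr₁ = 2.12 lies in the weak range.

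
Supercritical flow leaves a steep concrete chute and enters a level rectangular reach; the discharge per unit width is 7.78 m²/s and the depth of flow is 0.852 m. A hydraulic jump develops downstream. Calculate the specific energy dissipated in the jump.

ΔE = 1.43 m

V₁ = q/y₁ = 7.78/0.852 = 9.13 m/s. Fr₁ = V₁/√(g·y₁) = 9.13/√(9.81×0.852) = 3.16.
Sequent-depth ratio: y₂/y₁ = ½[√(1 + 8Fr₁²) − 1] = ½[√80.81 − 1] = 3.99.
y₂ = 3.99 × 0.852 = 3.40 m.
V₂ = q/y₂ = 7.78/3.40 = 2.29 m/s. E₁ = y₁ + V₁²/2g = 5.10 m; E₂ = y₂ + V₂²/2g = 3.67 m. ΔE = E₁ − E₂ = 1.43 m.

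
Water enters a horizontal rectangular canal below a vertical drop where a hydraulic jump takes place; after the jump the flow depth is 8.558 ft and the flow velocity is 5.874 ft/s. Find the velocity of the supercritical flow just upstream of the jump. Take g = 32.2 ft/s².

V₁ = 28.32 ft/s

Fr₂ = V₂/√(g·y₂) = 5.874/√(32.2×8.558) = 0.3539.
Since the conjugate-depth ratio holds either way, y₁/y₂ = ½[√(1 + 8Fr₂²) − 1] = ½[√2.0017 − 1] = 0.2074.
y₁ = 0.2074 × 8.558 = 1.775 ft.
V₁ = q/y₁ = 50.27/1.775 = 28.32 ft/s.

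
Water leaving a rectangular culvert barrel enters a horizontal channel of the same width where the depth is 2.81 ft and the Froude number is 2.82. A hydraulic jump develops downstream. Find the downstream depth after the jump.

Fr₁ = 2.82 (given).
From the momentum equation for a rectangular channel, y₂/y₁ = ½[√(1 + 8Fr₁²) − 1] = ½[√64.62 − 1] = 3.52.
y₂ = 3.52 × 2.81 = 9.89 ft.

y₂ = 9.89 ft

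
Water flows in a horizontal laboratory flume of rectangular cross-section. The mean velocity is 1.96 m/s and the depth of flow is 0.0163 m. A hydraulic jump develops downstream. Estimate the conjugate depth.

y₂ = 0.105 m

Fr₁ = V₁/√(g·y₁) = 1.96/√(9.81×0.0163) = 4.90.
Conjugate-depth relation: y₂/y₁ = ½[√(1 + 8Fr₁²) − 1] = ½[√193.2 − 1] = 6.45.
y₂ = 6.45 × 0.0163 = 0.105 m.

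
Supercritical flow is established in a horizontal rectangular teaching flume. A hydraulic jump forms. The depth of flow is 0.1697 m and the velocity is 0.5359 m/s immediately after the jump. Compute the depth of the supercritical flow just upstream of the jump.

Fr₂ = V₂/√(g·y₂) = 0.5359/√(9.81×0.1697) = 0.4153.
From the momentum equation (using Fr₂), y₁/y₂ = ½[√(1 + 8Fr₂²) − 1] = ½[√2.3801 − 1] = 0.2714.
y₁ = 0.2714 × 0.1697 = 0.04605 m.

y₁ = 0.04605 m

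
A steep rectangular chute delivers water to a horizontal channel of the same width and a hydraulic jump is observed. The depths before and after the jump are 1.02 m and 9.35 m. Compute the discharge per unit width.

q = 22.0 m²/s

For a rectangular channel the momentum equation gives q² = ½·g·y₁·y₂·(y₁ + y₂) = ½×9.81×1.02×9.35×10.4 = 485.
q = √485 = 22.0 m²/s.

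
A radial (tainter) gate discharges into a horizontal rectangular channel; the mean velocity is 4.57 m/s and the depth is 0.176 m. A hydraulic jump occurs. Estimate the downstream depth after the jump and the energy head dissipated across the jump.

y₂ = 0.782 m; ΔE = 0.404 m

Fr₁ = V₁/√(g·y₁) = 4.57/√(9.81×0.176) = 3.48.
Sequent-depth ratio: y₂/y₁ = ½[√(1 + 8Fr₁²) − 1] = ½[√97.77 − 1] = 4.44.
y₂ = 4.44 × 0.176 = 0.782 m.
Head loss: ΔE = (y₂ − y₁)³/(4y₁y₂) = (0.782 − 0.176)³/(4×0.176×0.782) = 0.223/0.551 = 0.404 m.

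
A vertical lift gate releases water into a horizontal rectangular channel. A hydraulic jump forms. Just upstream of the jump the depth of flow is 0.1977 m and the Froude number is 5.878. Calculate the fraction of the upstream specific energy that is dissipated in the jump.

ΔE/E₁ = 0.556 (55.6%)

Fr₁ = 5.878 (given).
By Bélanger, y₂/y₁ = ½[√(1 + 8Fr₁²) − 1] = ½[√277.41 − 1] = 7.828.
y₂ = 7.828 × 0.1977 = 1.548 m.
E₁ = y₁(1 + Fr₁²/2) = 0.1977×(1 + 5.878²/2) = 3.613 m. ΔE = (y₂ − y₁)³/(4y₁y₂) = 2.010 m. ΔE/E₁ = 2.010/3.613 = 0.556.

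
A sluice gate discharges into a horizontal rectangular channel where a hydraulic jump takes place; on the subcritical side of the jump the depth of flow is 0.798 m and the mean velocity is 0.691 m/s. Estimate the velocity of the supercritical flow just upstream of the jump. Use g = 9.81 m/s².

Fr₂ = V₂/√(g·y₂) = 0.691/√(9.81×0.798) = 0.247.
Applying the sequent-depth relation in reverse, y₁/y₂ = ½[√(1 + 8Fr₂²) − 1] = ½[√1.488 − 1] = 0.110.
y₁ = 0.110 × 0.798 = 0.0877 m.
V₁ = q/y₁ = 0.551/0.0877 = 6.29 m/s.

V₁ = 6.29 m/s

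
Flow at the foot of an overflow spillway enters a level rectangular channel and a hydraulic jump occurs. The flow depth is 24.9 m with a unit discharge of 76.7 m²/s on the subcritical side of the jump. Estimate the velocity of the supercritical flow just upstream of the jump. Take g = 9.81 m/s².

V₁ = 42.5 m/s

V₂ = q/y₂ = 76.7/24.9 = 3.08 m/s; Fr₂ = V₂/√(g·y₂) = 0.197.
The Bélanger relation is symmetric: y₁/y₂ = ½[√(1 + 8Fr₂²) − 1] = ½[√1.311 − 1] = 0.0724.
y₁ = 0.0724 × 24.9 = 1.80 m.
V₁ = q/y₁ = 76.7/1.80 = 42.5 m/s.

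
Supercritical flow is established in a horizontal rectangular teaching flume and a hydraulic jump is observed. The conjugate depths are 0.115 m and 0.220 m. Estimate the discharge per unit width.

q = 0.204 m²/s

For a rectangular channel the momentum equation gives q² = ½·g·y₁·y₂·(y₁ + y₂) = ½×9.81×0.115×0.220×0.335 = 0.0416.
q = √0.0416 = 0.204 m²/s.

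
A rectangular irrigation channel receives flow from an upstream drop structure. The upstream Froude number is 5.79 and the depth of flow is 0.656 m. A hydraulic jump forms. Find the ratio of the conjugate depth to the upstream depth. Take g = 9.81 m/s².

y₂/y₁ = 7.70

Fr₁ = 5.79 (given).
Sequent-depth ratio: y₂/y₁ = ½[√(1 + 8Fr₁²) − 1] = ½[√269.2 − 1] = 7.70.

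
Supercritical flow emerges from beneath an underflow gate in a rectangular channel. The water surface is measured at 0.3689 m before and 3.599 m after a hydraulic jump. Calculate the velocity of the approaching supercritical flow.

For a rectangular channel the momentum equation gives q² = ½·g·y₁·y₂·(y₁ + y₂) = ½×9.81×0.3689×3.599×3.968 = 25.84.
q = √25.84 = 5.083 m²/s.
V₁ = q/y₁ = 5.083/0.3689 = 13.78 m/s.

V₁ = 13.78 m/s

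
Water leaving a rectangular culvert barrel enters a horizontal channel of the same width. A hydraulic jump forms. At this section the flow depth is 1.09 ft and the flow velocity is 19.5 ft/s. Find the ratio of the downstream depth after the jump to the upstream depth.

y₂/y₁ = 4.18

Fr₁ = V₁/√(g·y₁) = 19.5/√(32.2×1.09) = 3.29.
Sequent-depth ratio: y₂/y₁ = ½[√(1 + 8Fr₁²) − 1] = ½[√87.67 − 1] = 4.18.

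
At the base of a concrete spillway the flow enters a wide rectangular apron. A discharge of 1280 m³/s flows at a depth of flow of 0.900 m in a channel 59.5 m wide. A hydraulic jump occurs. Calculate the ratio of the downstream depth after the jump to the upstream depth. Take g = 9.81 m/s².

y₂/y₁ = 10.9

q = Q/b = 1280/59.5 = 21.5 m²/s; V₁ = q/y₁ = 23.9 m/s. Fr₁ = V₁/√(g·y₁) = 8.04.
From the momentum equation for a rectangular channel, y₂/y₁ = ½[√(1 + 8Fr₁²) − 1] = ½[√518.7 − 1] = 10.9.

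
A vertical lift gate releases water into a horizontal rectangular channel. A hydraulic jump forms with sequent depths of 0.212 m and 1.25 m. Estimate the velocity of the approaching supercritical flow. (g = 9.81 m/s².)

V₁ = 6.50 m/s

For a rectangular channel the momentum equation gives q² = ½·g·y₁·y₂·(y₁ + y₂) = ½×9.81×0.212×1.25×1.46 = 1.90.
q = √1.90 = 1.38 m²/s.
V₁ = q/y₁ = 1.38/0.212 = 6.50 m/s.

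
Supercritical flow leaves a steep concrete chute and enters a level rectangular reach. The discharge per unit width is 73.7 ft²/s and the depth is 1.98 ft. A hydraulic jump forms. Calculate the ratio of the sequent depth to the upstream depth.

y₂/y₁ = 6.11

V₁ = q/y₁ = 73.7/1.98 = 37.2 ft/s. Fr₁ = V₁/√(g·y₁) = 37.2/√(32.2×1.98) = 4.66.
Sequent-depth ratio: y₂/y₁ = ½[√(1 + 8Fr₁²) − 1] = ½[√174.8 − 1] = 6.11.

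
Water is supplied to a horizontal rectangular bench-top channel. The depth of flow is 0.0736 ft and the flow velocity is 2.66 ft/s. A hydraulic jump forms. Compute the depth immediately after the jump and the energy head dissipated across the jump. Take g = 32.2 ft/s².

Fr₁ = V₁/√(g·y₁) = 2.66/√(32.2×0.0736) = 1.73.
Conjugate-depth relation: y₂/y₁ = ½[√(1 + 8Fr₁²) − 1] = ½[√24.88 − 1] = 1.99.
y₂ = 1.99 × 0.0736 = 0.147 ft.
q = V₁·y₁ = 2.66 × 0.0736 = 0.196 ft²/s. V₂ = q/y₂ = 0.196/0.147 = 1.33 ft/s. E₁ = y₁ + V₁²/2g = 0.183 ft; E₂ = y₂ + V₂²/2g = 0.174 ft. ΔE = E₁ − E₂ = 0.00907 ft.

y₂ = 0.147 ft; ΔE = 0.00907 ft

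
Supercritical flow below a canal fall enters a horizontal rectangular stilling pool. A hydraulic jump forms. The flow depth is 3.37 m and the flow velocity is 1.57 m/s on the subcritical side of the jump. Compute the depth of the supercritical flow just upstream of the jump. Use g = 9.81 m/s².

y₁ = 0.444 m

Fr₂ = V₂/√(g·y₂) = 1.57/√(9.81×3.37) = 0.273.
From the momentum equation (using Fr₂), y₁/y₂ = ½[√(1 + 8Fr₂²) − 1] = ½[√1.596 − 1] = 0.132.
y₁ = 0.132 × 3.37 = 0.444 m.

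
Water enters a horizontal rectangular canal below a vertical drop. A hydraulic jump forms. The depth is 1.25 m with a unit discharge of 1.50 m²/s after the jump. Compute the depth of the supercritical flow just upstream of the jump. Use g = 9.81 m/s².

V₂ = q/y₂ = 1.50/1.25 = 1.20 m/s; Fr₂ = V₂/√(g·y₂) = 0.343.
Applying the sequent-depth relation in reverse, y₁/y₂ = ½[√(1 + 8Fr₂²) − 1] = ½[√1.939 − 1] = 0.196.
y₁ = 0.196 × 1.25 = 0.245 m.

y₁ = 0.245 m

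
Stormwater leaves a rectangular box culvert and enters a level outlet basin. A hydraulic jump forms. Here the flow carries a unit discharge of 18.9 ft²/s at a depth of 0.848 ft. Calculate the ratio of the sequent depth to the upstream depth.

y₂/y₁ = 5.55

V₁ = q/y₁ = 18.9/0.848 = 22.3 ft/s. Fr₁ = V₁/√(g·y₁) = 22.3/√(32.2×0.848) = 4.27.
By Bélanger, y₂/y₁ = ½[√(1 + 8Fr₁²) − 1] = ½[√146.5 − 1] = 5.55.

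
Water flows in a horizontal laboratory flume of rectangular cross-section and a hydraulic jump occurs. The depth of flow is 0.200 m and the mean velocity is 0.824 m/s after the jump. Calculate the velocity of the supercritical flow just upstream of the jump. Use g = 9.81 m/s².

Fr₂ = V₂/√(g·y₂) = 0.824/√(9.81×0.200) = 0.588.
From the momentum equation (using Fr₂), y₁/y₂ = ½[√(1 + 8Fr₂²) − 1] = ½[√3.769 − 1] = 0.471.
y₁ = 0.471 × 0.200 = 0.0941 m.
V₁ = q/y₁ = 0.165/0.0941 = 1.75 m/s.

V₁ = 1.75 m/s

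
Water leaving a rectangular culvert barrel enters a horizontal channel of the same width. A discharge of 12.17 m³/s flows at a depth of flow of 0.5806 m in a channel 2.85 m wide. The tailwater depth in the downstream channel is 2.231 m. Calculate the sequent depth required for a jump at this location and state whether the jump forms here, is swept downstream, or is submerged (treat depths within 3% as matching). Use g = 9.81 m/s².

y₂ = 2.257 m; the jump forms here

q = Q/b = 12.17/2.85 = 4.270 m²/s; V₁ = q/y₁ = 7.355 m/s. Fr₁ = V₁/√(g·y₁) = 3.082.
By Bélanger, y₂/y₁ = ½[√(1 + 8Fr₁²) − 1] = ½[√76.977 − 1] = 3.887.
y₂ = 3.887 × 0.5806 = 2.257 m.
Tailwater y_tw = 2.231 m: y_tw ≈ y₂, so the jump forms here.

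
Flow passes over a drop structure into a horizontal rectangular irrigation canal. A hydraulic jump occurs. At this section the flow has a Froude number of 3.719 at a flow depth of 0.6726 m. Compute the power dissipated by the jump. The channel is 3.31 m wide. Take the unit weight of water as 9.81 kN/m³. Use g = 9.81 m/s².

P = 397.1 kW

Fr₁ = 3.719 (given).
From the momentum equation for a rectangular channel, y₂/y₁ = ½[√(1 + 8Fr₁²) − 1] = ½[√111.65 − 1] = 4.783.
y₂ = 4.783 × 0.6726 = 3.217 m.
Head loss: ΔE = (y₂ − y₁)³/(4y₁y₂) = (3.217 − 0.6726)³/(4×0.6726×3.217) = 16.48/8.655 = 1.903 m.
V₁ = Fr₁·√(g·y₁) = 3.719×√(9.81×0.6726) = 9.553 m/s; q = V₁·y₁ = 6.425 m²/s. Q = q·b = 6.425 × 3.31 = 21.27 m³/s. P = γ·Q·ΔE = 9.81 × 21.27 × 1.903 = 397.1 kW.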